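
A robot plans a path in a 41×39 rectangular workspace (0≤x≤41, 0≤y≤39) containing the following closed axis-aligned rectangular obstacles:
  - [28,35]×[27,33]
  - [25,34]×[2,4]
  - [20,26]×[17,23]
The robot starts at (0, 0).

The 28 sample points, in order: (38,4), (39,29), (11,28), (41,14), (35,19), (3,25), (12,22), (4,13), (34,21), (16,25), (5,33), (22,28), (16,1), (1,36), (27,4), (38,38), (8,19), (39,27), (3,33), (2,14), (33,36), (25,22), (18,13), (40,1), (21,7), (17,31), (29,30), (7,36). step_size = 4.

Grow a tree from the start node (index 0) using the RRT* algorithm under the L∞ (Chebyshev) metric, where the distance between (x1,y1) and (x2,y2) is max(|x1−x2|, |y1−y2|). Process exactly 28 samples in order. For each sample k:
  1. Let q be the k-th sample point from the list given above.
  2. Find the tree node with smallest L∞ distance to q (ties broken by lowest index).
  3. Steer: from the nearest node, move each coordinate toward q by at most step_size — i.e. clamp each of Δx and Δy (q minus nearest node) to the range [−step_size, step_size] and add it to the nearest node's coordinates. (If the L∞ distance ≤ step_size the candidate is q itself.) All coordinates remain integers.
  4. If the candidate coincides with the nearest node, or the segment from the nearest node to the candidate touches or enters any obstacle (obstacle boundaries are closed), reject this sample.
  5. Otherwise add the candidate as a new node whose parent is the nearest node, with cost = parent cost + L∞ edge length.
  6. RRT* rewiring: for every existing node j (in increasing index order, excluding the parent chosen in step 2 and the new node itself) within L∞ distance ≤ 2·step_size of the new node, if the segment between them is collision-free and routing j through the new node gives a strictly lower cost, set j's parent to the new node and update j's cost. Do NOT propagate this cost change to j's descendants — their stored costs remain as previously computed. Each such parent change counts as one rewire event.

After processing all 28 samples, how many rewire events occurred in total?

Rewire events: 2

1. q=(38,4) nearest=0 d=38 new=(4,4) → add node 1 parent=0 cost=4
2. q=(39,29) nearest=1 d=35 new=(8,8) → add node 2 parent=1 cost=8
3. q=(11,28) nearest=2 d=20 new=(11,12) → add node 3 parent=2 cost=12
4. q=(41,14) nearest=3 d=30 new=(15,14) → add node 4 parent=3 cost=16
5. q=(35,19) nearest=4 d=20 new=(19,18) → add node 5 parent=4 cost=20
6. q=(3,25) nearest=4 d=12 new=(11,18) → add node 6 parent=4 cost=20
7. q=(12,22) nearest=6 d=4 new=(12,22) → add node 7 parent=6 cost=24
8. q=(4,13) nearest=2 d=5 new=(4,12) → add node 8 parent=2 cost=12; rewire 6→8 (19<20)
9. q=(34,21) nearest=5 d=15 new=(23,21) → blocked by [20,26]×[17,23], reject
10. q=(16,25) nearest=7 d=4 new=(16,25) → add node 9 parent=7 cost=28
11. q=(5,33) nearest=7 d=11 new=(8,26) → add node 10 parent=7 cost=28
12. q=(22,28) nearest=9 d=6 new=(20,28) → add node 11 parent=9 cost=32
13. q=(16,1) nearest=2 d=8 new=(12,4) → add node 12 parent=2 cost=12
14. q=(1,36) nearest=10 d=10 new=(4,30) → add node 13 parent=10 cost=32
15. q=(27,4) nearest=4 d=12 new=(19,10) → add node 14 parent=4 cost=20
16. q=(38,38) nearest=11 d=18 new=(24,32) → add node 15 parent=11 cost=36
17. q=(8,19) nearest=6 d=3 new=(8,19) → add node 16 parent=6 cost=22
18. q=(39,27) nearest=15 d=15 new=(28,28) → blocked by [28,35]×[27,33], reject
19. q=(3,33) nearest=13 d=3 new=(3,33) → add node 17 parent=13 cost=35
20. q=(2,14) nearest=8 d=2 new=(2,14) → add node 18 parent=8 cost=14; rewire 16→18 (20<22)
21. q=(33,36) nearest=15 d=9 new=(28,36) → add node 19 parent=15 cost=40
22. q=(25,22) nearest=5 d=6 new=(23,22) → blocked by [20,26]×[17,23], reject
23. q=(18,13) nearest=4 d=3 new=(18,13) → add node 20 parent=4 cost=19
24. q=(40,1) nearest=5 d=21 new=(23,14) → blocked by [20,26]×[17,23], reject
25. q=(21,7) nearest=14 d=3 new=(21,7) → add node 21 parent=14 cost=23
26. q=(17,31) nearest=11 d=3 new=(17,31) → add node 22 parent=11 cost=35
27. q=(29,30) nearest=15 d=5 new=(28,30) → blocked by [28,35]×[27,33], reject
28. q=(7,36) nearest=17 d=4 new=(7,36) → add node 23 parent=17 cost=39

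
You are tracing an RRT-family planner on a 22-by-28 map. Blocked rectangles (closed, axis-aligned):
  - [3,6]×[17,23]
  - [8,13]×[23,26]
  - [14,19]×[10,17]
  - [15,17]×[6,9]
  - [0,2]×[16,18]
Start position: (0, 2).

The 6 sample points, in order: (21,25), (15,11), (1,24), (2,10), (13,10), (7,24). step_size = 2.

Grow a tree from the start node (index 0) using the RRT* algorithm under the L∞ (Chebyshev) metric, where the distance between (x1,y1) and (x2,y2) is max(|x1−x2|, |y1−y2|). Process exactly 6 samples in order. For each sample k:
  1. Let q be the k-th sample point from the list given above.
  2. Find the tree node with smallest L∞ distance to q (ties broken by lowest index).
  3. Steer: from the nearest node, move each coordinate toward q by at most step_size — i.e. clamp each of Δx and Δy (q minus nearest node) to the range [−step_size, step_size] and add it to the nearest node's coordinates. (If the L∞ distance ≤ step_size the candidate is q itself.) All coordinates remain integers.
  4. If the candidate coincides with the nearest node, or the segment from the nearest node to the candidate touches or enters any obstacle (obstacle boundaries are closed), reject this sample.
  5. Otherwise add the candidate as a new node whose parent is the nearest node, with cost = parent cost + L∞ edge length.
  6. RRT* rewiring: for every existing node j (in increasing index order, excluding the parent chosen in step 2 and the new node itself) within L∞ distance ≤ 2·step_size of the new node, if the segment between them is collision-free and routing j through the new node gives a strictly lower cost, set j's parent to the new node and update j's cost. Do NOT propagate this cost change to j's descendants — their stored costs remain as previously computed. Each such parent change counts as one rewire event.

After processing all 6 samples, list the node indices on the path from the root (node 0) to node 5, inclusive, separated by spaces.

Path: 0 1 2 5

1. q=(21,25) nearest=0 d=23 new=(2,4) → add node 1 parent=0 cost=2
2. q=(15,11) nearest=1 d=13 new=(4,6) → add node 2 parent=1 cost=4
3. q=(1,24) nearest=2 d=18 new=(2,8) → add node 3 parent=2 cost=6
4. q=(2,10) nearest=3 d=2 new=(2,10) → add node 4 parent=3 cost=8
5. q=(13,10) nearest=2 d=9 new=(6,8) → add node 5 parent=2 cost=6
6. q=(7,24) nearest=4 d=14 new=(4,12) → add node 6 parent=4 cost=10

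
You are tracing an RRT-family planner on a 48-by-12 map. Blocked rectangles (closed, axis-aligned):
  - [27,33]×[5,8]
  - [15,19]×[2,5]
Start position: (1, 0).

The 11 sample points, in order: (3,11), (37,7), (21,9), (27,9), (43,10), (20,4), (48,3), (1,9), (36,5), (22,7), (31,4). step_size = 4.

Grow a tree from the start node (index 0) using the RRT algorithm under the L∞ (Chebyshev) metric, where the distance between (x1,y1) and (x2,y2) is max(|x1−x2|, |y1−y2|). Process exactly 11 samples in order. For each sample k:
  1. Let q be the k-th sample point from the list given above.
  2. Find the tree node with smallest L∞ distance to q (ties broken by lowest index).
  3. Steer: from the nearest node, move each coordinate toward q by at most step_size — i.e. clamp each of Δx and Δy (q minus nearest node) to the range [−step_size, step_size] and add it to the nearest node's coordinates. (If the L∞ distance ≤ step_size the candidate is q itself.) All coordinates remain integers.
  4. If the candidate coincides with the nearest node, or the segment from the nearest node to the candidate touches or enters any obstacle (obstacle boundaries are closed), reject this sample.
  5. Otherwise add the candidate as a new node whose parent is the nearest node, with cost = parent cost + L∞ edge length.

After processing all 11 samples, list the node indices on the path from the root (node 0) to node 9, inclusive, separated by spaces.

1. q=(3,11) nearest=0 d=11 new=(3,4) → add node 1 parent=0 cost=4
2. q=(37,7) nearest=1 d=34 new=(7,7) → add node 2 parent=1 cost=8
3. q=(21,9) nearest=2 d=14 new=(11,9) → add node 3 parent=2 cost=12
4. q=(27,9) nearest=3 d=16 new=(15,9) → add node 4 parent=3 cost=16
5. q=(43,10) nearest=4 d=28 new=(19,10) → add node 5 parent=4 cost=20
6. q=(20,4) nearest=4 d=5 new=(19,5) → blocked by [15,19]×[2,5], reject
7. q=(48,3) nearest=5 d=29 new=(23,6) → add node 6 parent=5 cost=24
8. q=(1,9) nearest=1 d=5 new=(1,8) → add node 7 parent=1 cost=8
9. q=(36,5) nearest=6 d=13 new=(27,5) → blocked by [27,33]×[5,8], reject
10. q=(22,7) nearest=6 d=1 new=(22,7) → add node 8 parent=6 cost=25
11. q=(31,4) nearest=6 d=8 new=(27,4) → add node 9 parent=6 cost=28

Path: 0 1 2 3 4 5 6 9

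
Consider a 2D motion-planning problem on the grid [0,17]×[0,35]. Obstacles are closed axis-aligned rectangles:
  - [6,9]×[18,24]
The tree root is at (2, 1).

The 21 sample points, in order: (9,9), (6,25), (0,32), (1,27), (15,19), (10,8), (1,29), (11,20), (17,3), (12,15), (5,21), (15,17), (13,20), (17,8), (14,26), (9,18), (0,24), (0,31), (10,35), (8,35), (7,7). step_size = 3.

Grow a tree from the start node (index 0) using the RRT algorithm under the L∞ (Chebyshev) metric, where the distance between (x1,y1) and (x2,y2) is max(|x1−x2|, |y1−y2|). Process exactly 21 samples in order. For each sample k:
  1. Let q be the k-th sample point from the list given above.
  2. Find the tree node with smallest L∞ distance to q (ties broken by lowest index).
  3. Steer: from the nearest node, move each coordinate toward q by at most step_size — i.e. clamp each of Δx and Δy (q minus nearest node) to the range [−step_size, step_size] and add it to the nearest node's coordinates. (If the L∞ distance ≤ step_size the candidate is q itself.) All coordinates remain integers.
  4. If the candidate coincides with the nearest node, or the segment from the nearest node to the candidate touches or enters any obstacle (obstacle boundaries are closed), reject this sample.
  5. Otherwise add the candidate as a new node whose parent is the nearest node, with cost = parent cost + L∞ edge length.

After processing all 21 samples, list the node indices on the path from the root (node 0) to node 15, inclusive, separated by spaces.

1. q=(9,9) nearest=0 d=8 new=(5,4) → add node 1 parent=0 cost=3
2. q=(6,25) nearest=1 d=21 new=(6,7) → add node 2 parent=1 cost=6
3. q=(0,32) nearest=2 d=25 new=(3,10) → add node 3 parent=2 cost=9
4. q=(1,27) nearest=3 d=17 new=(1,13) → add node 4 parent=3 cost=12
5. q=(15,19) nearest=2 d=12 new=(9,10) → add node 5 parent=2 cost=9
6. q=(10,8) nearest=5 d=2 new=(10,8) → add node 6 parent=5 cost=11
7. q=(1,29) nearest=4 d=16 new=(1,16) → add node 7 parent=4 cost=15
8. q=(11,20) nearest=3 d=10 new=(6,13) → add node 8 parent=3 cost=12
9. q=(17,3) nearest=6 d=7 new=(13,5) → add node 9 parent=6 cost=14
10. q=(12,15) nearest=5 d=5 new=(12,13) → add node 10 parent=5 cost=12
11. q=(5,21) nearest=7 d=5 new=(4,19) → add node 11 parent=7 cost=18
12. q=(15,17) nearest=10 d=4 new=(15,16) → add node 12 parent=10 cost=15
13. q=(13,20) nearest=12 d=4 new=(13,19) → add node 13 parent=12 cost=18
14. q=(17,8) nearest=9 d=4 new=(16,8) → add node 14 parent=9 cost=17
15. q=(14,26) nearest=13 d=7 new=(14,22) → add node 15 parent=13 cost=21
16. q=(9,18) nearest=13 d=4 new=(10,18) → add node 16 parent=13 cost=21
17. q=(0,24) nearest=11 d=5 new=(1,22) → add node 17 parent=11 cost=21
18. q=(0,31) nearest=17 d=9 new=(0,25) → add node 18 parent=17 cost=24
19. q=(10,35) nearest=18 d=10 new=(3,28) → add node 19 parent=18 cost=27
20. q=(8,35) nearest=19 d=7 new=(6,31) → add node 20 parent=19 cost=30
21. q=(7,7) nearest=2 d=1 new=(7,7) → add node 21 parent=2 cost=7

Path: 0 1 2 5 10 12 13 15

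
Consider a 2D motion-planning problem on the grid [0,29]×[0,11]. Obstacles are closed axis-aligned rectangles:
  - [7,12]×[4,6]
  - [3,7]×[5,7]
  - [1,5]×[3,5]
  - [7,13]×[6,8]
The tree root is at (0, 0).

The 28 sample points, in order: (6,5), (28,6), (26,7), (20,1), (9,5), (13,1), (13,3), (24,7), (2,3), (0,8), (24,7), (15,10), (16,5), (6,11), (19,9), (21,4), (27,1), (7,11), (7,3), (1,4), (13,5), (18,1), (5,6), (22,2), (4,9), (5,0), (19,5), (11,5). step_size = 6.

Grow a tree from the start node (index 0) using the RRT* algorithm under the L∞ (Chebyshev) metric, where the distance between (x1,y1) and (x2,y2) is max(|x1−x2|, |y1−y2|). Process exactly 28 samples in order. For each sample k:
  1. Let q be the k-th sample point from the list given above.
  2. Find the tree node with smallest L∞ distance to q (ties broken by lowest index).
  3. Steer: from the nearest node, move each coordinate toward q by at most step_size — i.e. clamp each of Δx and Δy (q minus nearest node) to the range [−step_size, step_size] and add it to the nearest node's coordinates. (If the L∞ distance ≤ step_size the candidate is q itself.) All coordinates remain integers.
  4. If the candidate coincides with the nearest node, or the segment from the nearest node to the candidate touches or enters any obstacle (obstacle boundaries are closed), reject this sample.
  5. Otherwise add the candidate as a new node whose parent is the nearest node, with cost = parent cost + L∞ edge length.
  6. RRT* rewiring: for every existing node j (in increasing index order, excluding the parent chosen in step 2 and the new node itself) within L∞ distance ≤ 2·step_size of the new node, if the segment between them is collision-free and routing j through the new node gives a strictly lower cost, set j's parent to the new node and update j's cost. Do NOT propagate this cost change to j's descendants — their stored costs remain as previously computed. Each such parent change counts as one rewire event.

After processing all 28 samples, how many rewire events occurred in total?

1. q=(6,5) nearest=0 d=6 new=(6,5) → blocked by [3,7]×[5,7], reject
2. q=(28,6) nearest=0 d=28 new=(6,6) → blocked by [3,7]×[5,7], reject
3. q=(26,7) nearest=0 d=26 new=(6,6) → blocked by [3,7]×[5,7], reject
4. q=(20,1) nearest=0 d=20 new=(6,1) → add node 1 parent=0 cost=6
5. q=(9,5) nearest=1 d=4 new=(9,5) → blocked by [7,12]×[4,6], reject
6. q=(13,1) nearest=1 d=7 new=(12,1) → add node 2 parent=1 cost=12
7. q=(13,3) nearest=2 d=2 new=(13,3) → add node 3 parent=2 cost=14
8. q=(24,7) nearest=3 d=11 new=(19,7) → add node 4 parent=3 cost=20
9. q=(2,3) nearest=0 d=3 new=(2,3) → blocked by [1,5]×[3,5], reject
10. q=(0,8) nearest=1 d=7 new=(0,7) → blocked by [1,5]×[3,5], reject
11. q=(24,7) nearest=4 d=5 new=(24,7) → add node 5 parent=4 cost=25
12. q=(15,10) nearest=4 d=4 new=(15,10) → add node 6 parent=4 cost=24
13. q=(16,5) nearest=3 d=3 new=(16,5) → add node 7 parent=3 cost=17; rewire 6→7 (22<24)
14. q=(6,11) nearest=3 d=8 new=(7,9) → blocked by [7,12]×[4,6], reject
15. q=(19,9) nearest=4 d=2 new=(19,9) → add node 8 parent=4 cost=22
16. q=(21,4) nearest=4 d=3 new=(21,4) → add node 9 parent=4 cost=23
17. q=(27,1) nearest=5 d=6 new=(27,1) → add node 10 parent=5 cost=31
18. q=(7,11) nearest=3 d=8 new=(7,9) → blocked by [7,12]×[4,6], reject
19. q=(7,3) nearest=1 d=2 new=(7,3) → add node 11 parent=1 cost=8
20. q=(1,4) nearest=0 d=4 new=(1,4) → blocked by [1,5]×[3,5], reject
21. q=(13,5) nearest=3 d=2 new=(13,5) → add node 12 parent=3 cost=16; rewire 6→12 (21<22)
22. q=(18,1) nearest=9 d=3 new=(18,1) → add node 13 parent=9 cost=26
23. q=(5,6) nearest=11 d=3 new=(5,6) → blocked by [3,7]×[5,7], reject
24. q=(22,2) nearest=9 d=2 new=(22,2) → add node 14 parent=9 cost=25; rewire 10→14 (30<31)
25. q=(4,9) nearest=11 d=6 new=(4,9) → blocked by [3,7]×[5,7], reject
26. q=(5,0) nearest=1 d=1 new=(5,0) → add node 15 parent=1 cost=7
27. q=(19,5) nearest=4 d=2 new=(19,5) → add node 16 parent=4 cost=22
28. q=(11,5) nearest=3 d=2 new=(11,5) → blocked by [7,12]×[4,6], reject

Rewire events: 3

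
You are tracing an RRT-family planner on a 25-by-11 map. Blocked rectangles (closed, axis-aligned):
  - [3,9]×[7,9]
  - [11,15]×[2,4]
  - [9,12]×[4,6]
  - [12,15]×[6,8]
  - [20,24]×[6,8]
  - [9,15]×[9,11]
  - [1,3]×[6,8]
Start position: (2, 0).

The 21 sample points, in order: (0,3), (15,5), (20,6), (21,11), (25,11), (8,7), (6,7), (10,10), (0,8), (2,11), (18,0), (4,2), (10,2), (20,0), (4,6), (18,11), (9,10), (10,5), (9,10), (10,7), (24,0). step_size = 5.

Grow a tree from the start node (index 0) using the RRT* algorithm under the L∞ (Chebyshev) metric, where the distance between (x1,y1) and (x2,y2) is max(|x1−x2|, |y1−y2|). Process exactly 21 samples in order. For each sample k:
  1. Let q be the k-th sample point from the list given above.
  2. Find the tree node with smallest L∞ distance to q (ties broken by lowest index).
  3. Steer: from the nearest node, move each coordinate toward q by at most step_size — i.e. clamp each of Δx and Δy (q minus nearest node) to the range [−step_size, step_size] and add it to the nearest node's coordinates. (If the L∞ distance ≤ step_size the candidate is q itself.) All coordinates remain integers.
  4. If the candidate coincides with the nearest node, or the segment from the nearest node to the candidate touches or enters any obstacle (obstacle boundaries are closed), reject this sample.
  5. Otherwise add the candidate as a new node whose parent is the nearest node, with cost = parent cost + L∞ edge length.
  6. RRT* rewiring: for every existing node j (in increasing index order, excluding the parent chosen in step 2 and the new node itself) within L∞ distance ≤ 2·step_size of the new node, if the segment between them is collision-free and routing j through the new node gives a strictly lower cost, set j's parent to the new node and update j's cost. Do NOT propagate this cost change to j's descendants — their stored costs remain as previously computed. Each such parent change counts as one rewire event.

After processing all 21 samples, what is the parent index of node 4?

Parent of node 4: 3

1. q=(0,3) nearest=0 d=3 new=(0,3) → add node 1 parent=0 cost=3
2. q=(15,5) nearest=0 d=13 new=(7,5) → add node 2 parent=0 cost=5
3. q=(20,6) nearest=2 d=13 new=(12,6) → blocked by [9,12]×[4,6], reject
4. q=(21,11) nearest=2 d=14 new=(12,10) → blocked by [3,9]×[7,9], reject
5. q=(25,11) nearest=2 d=18 new=(12,10) → blocked by [3,9]×[7,9], reject
6. q=(8,7) nearest=2 d=2 new=(8,7) → blocked by [3,9]×[7,9], reject
7. q=(6,7) nearest=2 d=2 new=(6,7) → blocked by [3,9]×[7,9], reject
8. q=(10,10) nearest=2 d=5 new=(10,10) → blocked by [3,9]×[7,9], reject
9. q=(0,8) nearest=1 d=5 new=(0,8) → add node 3 parent=1 cost=8
10. q=(2,11) nearest=3 d=3 new=(2,11) → add node 4 parent=3 cost=11
11. q=(18,0) nearest=2 d=11 new=(12,0) → add node 5 parent=2 cost=10
12. q=(4,2) nearest=0 d=2 new=(4,2) → add node 6 parent=0 cost=2
13. q=(10,2) nearest=5 d=2 new=(10,2) → add node 7 parent=5 cost=12
14. q=(20,0) nearest=5 d=8 new=(17,0) → add node 8 parent=5 cost=15
15. q=(4,6) nearest=2 d=3 new=(4,6) → add node 9 parent=2 cost=8
16. q=(18,11) nearest=7 d=9 new=(15,7) → blocked by [11,15]×[2,4], reject
17. q=(9,10) nearest=2 d=5 new=(9,10) → blocked by [3,9]×[7,9], reject
18. q=(10,5) nearest=2 d=3 new=(10,5) → blocked by [9,12]×[4,6], reject
19. q=(9,10) nearest=2 d=5 new=(9,10) → blocked by [3,9]×[7,9], reject
20. q=(10,7) nearest=2 d=3 new=(10,7) → add node 10 parent=2 cost=8
21. q=(24,0) nearest=8 d=7 new=(22,0) → add node 11 parent=8 cost=20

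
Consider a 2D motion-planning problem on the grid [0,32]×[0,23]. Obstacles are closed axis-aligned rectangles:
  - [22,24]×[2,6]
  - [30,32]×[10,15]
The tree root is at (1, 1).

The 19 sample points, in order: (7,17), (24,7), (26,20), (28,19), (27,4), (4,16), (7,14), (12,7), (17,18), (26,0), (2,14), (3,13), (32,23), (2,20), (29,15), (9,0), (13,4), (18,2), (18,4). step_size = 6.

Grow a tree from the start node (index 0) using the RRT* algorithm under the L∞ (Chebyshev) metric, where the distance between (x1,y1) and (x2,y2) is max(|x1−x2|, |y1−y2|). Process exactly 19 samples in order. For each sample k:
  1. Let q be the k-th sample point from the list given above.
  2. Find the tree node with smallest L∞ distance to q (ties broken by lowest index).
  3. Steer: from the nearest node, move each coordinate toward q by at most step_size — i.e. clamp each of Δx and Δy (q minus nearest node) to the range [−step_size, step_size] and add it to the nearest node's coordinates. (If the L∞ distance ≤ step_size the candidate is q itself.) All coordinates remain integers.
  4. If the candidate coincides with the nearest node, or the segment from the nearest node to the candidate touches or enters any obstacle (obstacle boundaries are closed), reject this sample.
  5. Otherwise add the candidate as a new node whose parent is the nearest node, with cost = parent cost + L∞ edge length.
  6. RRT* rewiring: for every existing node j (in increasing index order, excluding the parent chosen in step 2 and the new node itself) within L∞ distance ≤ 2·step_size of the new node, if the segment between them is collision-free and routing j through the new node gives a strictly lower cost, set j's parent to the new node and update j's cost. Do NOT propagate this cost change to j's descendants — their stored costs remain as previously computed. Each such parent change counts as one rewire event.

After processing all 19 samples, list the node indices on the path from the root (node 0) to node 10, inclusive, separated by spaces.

Path: 0 1 2 18 10

1. q=(7,17) nearest=0 d=16 new=(7,7) → add node 1 parent=0 cost=6
2. q=(24,7) nearest=1 d=17 new=(13,7) → add node 2 parent=1 cost=12
3. q=(26,20) nearest=2 d=13 new=(19,13) → add node 3 parent=2 cost=18
4. q=(28,19) nearest=3 d=9 new=(25,19) → add node 4 parent=3 cost=24
5. q=(27,4) nearest=3 d=9 new=(25,7) → add node 5 parent=3 cost=24
6. q=(4,16) nearest=1 d=9 new=(4,13) → add node 6 parent=1 cost=12
7. q=(7,14) nearest=6 d=3 new=(7,14) → add node 7 parent=6 cost=15
8. q=(12,7) nearest=2 d=1 new=(12,7) → add node 8 parent=2 cost=13
9. q=(17,18) nearest=3 d=5 new=(17,18) → add node 9 parent=3 cost=23
10. q=(26,0) nearest=5 d=7 new=(26,1) → add node 10 parent=5 cost=30
11. q=(2,14) nearest=6 d=2 new=(2,14) → add node 11 parent=6 cost=14
12. q=(3,13) nearest=6 d=1 new=(3,13) → add node 12 parent=6 cost=13
13. q=(32,23) nearest=4 d=7 new=(31,23) → add node 13 parent=4 cost=30
14. q=(2,20) nearest=7 d=6 new=(2,20) → add node 14 parent=7 cost=21
15. q=(29,15) nearest=4 d=4 new=(29,15) → add node 15 parent=4 cost=28
16. q=(9,0) nearest=1 d=7 new=(9,1) → add node 16 parent=1 cost=12
17. q=(13,4) nearest=2 d=3 new=(13,4) → add node 17 parent=2 cost=15
18. q=(18,2) nearest=2 d=5 new=(18,2) → add node 18 parent=2 cost=17; rewire 10→18 (25<30)
19. q=(18,4) nearest=18 d=2 new=(18,4) → add node 19 parent=18 cost=19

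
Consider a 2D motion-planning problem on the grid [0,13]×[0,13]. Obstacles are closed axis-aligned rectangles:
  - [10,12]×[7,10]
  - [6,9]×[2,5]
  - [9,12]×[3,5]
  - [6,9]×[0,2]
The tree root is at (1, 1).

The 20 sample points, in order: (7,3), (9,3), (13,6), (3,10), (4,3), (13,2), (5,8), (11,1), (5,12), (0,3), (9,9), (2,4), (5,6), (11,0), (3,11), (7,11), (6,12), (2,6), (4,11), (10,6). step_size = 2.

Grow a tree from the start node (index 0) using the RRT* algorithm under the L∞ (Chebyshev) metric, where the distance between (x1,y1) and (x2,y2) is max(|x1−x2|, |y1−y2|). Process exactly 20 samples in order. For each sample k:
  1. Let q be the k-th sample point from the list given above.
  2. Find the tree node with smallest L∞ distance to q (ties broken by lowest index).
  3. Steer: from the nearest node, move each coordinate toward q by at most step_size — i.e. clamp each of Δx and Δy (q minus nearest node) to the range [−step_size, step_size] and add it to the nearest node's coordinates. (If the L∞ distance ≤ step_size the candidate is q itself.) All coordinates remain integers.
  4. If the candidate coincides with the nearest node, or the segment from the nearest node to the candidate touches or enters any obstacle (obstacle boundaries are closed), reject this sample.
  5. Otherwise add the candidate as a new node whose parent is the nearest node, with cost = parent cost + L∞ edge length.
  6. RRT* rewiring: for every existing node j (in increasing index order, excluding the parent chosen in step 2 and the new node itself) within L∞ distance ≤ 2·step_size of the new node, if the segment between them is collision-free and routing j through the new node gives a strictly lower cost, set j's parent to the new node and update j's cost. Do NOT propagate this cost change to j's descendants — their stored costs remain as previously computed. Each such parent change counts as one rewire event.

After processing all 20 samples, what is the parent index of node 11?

1. q=(7,3) nearest=0 d=6 new=(3,3) → add node 1 parent=0 cost=2
2. q=(9,3) nearest=1 d=6 new=(5,3) → add node 2 parent=1 cost=4
3. q=(13,6) nearest=2 d=8 new=(7,5) → blocked by [6,9]×[2,5], reject
4. q=(3,10) nearest=1 d=7 new=(3,5) → add node 3 parent=1 cost=4
5. q=(4,3) nearest=1 d=1 new=(4,3) → add node 4 parent=1 cost=3
6. q=(13,2) nearest=2 d=8 new=(7,2) → blocked by [6,9]×[2,5], reject
7. q=(5,8) nearest=3 d=3 new=(5,7) → add node 5 parent=3 cost=6
8. q=(11,1) nearest=2 d=6 new=(7,1) → blocked by [6,9]×[2,5], reject
9. q=(5,12) nearest=5 d=5 new=(5,9) → add node 6 parent=5 cost=8
10. q=(0,3) nearest=0 d=2 new=(0,3) → add node 7 parent=0 cost=2
11. q=(9,9) nearest=5 d=4 new=(7,9) → add node 8 parent=5 cost=8
12. q=(2,4) nearest=1 d=1 new=(2,4) → add node 9 parent=1 cost=3
13. q=(5,6) nearest=5 d=1 new=(5,6) → add node 10 parent=5 cost=7
14. q=(11,0) nearest=2 d=6 new=(7,1) → blocked by [6,9]×[2,5], reject
15. q=(3,11) nearest=6 d=2 new=(3,11) → add node 11 parent=6 cost=10
16. q=(7,11) nearest=6 d=2 new=(7,11) → add node 12 parent=6 cost=10
17. q=(6,12) nearest=12 d=1 new=(6,12) → add node 13 parent=12 cost=11
18. q=(2,6) nearest=3 d=1 new=(2,6) → add node 14 parent=3 cost=5
19. q=(4,11) nearest=11 d=1 new=(4,11) → add node 15 parent=11 cost=11
20. q=(10,6) nearest=8 d=3 new=(9,7) → add node 16 parent=8 cost=10

Parent of node 11: 6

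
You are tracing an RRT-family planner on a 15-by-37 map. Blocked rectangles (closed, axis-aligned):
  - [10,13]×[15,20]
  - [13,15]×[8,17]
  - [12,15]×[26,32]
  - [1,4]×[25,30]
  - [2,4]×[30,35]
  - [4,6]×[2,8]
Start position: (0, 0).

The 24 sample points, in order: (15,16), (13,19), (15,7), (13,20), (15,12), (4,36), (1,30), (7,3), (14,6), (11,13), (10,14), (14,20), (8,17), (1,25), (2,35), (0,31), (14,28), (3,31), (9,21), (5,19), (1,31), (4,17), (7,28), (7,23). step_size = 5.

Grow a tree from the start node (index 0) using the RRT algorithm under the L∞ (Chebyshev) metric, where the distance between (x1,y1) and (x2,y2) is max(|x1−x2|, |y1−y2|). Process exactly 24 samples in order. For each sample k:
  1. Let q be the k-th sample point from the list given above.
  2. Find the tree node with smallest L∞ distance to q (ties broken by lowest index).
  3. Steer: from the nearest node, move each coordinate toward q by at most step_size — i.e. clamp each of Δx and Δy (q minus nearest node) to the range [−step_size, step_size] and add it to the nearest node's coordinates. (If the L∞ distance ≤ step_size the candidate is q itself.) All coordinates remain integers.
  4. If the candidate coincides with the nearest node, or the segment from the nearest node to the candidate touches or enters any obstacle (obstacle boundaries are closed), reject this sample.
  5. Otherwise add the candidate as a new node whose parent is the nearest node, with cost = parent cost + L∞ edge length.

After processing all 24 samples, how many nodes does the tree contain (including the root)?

Node count: 11

1. q=(15,16) nearest=0 d=16 new=(5,5) → blocked by [4,6]×[2,8], reject
2. q=(13,19) nearest=0 d=19 new=(5,5) → blocked by [4,6]×[2,8], reject
3. q=(15,7) nearest=0 d=15 new=(5,5) → blocked by [4,6]×[2,8], reject
4. q=(13,20) nearest=0 d=20 new=(5,5) → blocked by [4,6]×[2,8], reject
5. q=(15,12) nearest=0 d=15 new=(5,5) → blocked by [4,6]×[2,8], reject
6. q=(4,36) nearest=0 d=36 new=(4,5) → blocked by [4,6]×[2,8], reject
7. q=(1,30) nearest=0 d=30 new=(1,5) → add node 1 parent=0 cost=5
8. q=(7,3) nearest=1 d=6 new=(6,3) → blocked by [4,6]×[2,8], reject
9. q=(14,6) nearest=1 d=13 new=(6,6) → blocked by [4,6]×[2,8], reject
10. q=(11,13) nearest=1 d=10 new=(6,10) → blocked by [4,6]×[2,8], reject
11. q=(10,14) nearest=1 d=9 new=(6,10) → blocked by [4,6]×[2,8], reject
12. q=(14,20) nearest=1 d=15 new=(6,10) → blocked by [4,6]×[2,8], reject
13. q=(8,17) nearest=1 d=12 new=(6,10) → blocked by [4,6]×[2,8], reject
14. q=(1,25) nearest=1 d=20 new=(1,10) → add node 2 parent=1 cost=10
15. q=(2,35) nearest=2 d=25 new=(2,15) → add node 3 parent=2 cost=15
16. q=(0,31) nearest=3 d=16 new=(0,20) → add node 4 parent=3 cost=20
17. q=(14,28) nearest=3 d=13 new=(7,20) → add node 5 parent=3 cost=20
18. q=(3,31) nearest=4 d=11 new=(3,25) → blocked by [1,4]×[25,30], reject
19. q=(9,21) nearest=5 d=2 new=(9,21) → add node 6 parent=5 cost=22
20. q=(5,19) nearest=5 d=2 new=(5,19) → add node 7 parent=5 cost=22
21. q=(1,31) nearest=6 d=10 new=(4,26) → blocked by [1,4]×[25,30], reject
22. q=(4,17) nearest=3 d=2 new=(4,17) → add node 8 parent=3 cost=17
23. q=(7,28) nearest=6 d=7 new=(7,26) → add node 9 parent=6 cost=27
24. q=(7,23) nearest=6 d=2 new=(7,23) → add node 10 parent=6 cost=24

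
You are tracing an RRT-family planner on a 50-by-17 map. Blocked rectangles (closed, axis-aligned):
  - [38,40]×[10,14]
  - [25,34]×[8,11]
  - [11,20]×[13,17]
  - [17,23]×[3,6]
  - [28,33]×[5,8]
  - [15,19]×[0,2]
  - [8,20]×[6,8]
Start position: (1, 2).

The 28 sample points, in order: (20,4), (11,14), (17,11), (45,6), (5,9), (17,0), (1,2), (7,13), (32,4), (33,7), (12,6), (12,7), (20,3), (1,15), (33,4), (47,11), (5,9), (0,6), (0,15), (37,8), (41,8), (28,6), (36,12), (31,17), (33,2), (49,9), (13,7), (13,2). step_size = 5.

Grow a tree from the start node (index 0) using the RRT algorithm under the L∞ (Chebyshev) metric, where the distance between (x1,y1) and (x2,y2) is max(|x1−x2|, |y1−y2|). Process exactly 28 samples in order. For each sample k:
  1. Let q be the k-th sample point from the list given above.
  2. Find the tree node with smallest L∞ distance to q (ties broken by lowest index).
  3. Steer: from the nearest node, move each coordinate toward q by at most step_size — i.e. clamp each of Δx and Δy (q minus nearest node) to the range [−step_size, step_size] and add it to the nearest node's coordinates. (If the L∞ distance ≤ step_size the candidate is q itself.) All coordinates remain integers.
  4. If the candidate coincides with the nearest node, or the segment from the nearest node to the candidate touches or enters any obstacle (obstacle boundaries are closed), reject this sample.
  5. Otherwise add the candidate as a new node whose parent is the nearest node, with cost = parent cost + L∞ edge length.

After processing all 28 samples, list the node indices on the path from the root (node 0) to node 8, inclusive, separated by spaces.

Path: 0 1 2 6 8

1. q=(20,4) nearest=0 d=19 new=(6,4) → add node 1 parent=0 cost=5
2. q=(11,14) nearest=1 d=10 new=(11,9) → blocked by [8,20]×[6,8], reject
3. q=(17,11) nearest=1 d=11 new=(11,9) → blocked by [8,20]×[6,8], reject
4. q=(45,6) nearest=1 d=39 new=(11,6) → blocked by [8,20]×[6,8], reject
5. q=(5,9) nearest=1 d=5 new=(5,9) → add node 2 parent=1 cost=10
6. q=(17,0) nearest=1 d=11 new=(11,0) → add node 3 parent=1 cost=10
7. q=(1,2) nearest=0 d=0 → coincident, reject
8. q=(7,13) nearest=2 d=4 new=(7,13) → add node 4 parent=2 cost=14
9. q=(32,4) nearest=3 d=21 new=(16,4) → add node 5 parent=3 cost=15
10. q=(33,7) nearest=5 d=17 new=(21,7) → blocked by [17,23]×[3,6], reject
11. q=(12,6) nearest=5 d=4 new=(12,6) → blocked by [8,20]×[6,8], reject
12. q=(12,7) nearest=5 d=4 new=(12,7) → blocked by [8,20]×[6,8], reject
13. q=(20,3) nearest=5 d=4 new=(20,3) → blocked by [17,23]×[3,6], reject
14. q=(1,15) nearest=2 d=6 new=(1,14) → add node 6 parent=2 cost=15
15. q=(33,4) nearest=5 d=17 new=(21,4) → blocked by [17,23]×[3,6], reject
16. q=(47,11) nearest=5 d=31 new=(21,9) → blocked by [17,23]×[3,6], reject
17. q=(5,9) nearest=2 d=0 → coincident, reject
18. q=(0,6) nearest=0 d=4 new=(0,6) → add node 7 parent=0 cost=4
19. q=(0,15) nearest=6 d=1 new=(0,15) → add node 8 parent=6 cost=16
20. q=(37,8) nearest=5 d=21 new=(21,8) → blocked by [17,23]×[3,6], reject
21. q=(41,8) nearest=5 d=25 new=(21,8) → blocked by [17,23]×[3,6], reject
22. q=(28,6) nearest=5 d=12 new=(21,6) → blocked by [17,23]×[3,6], reject
23. q=(36,12) nearest=5 d=20 new=(21,9) → blocked by [17,23]×[3,6], reject
24. q=(31,17) nearest=5 d=15 new=(21,9) → blocked by [17,23]×[3,6], reject
25. q=(33,2) nearest=5 d=17 new=(21,2) → blocked by [17,23]×[3,6], reject
26. q=(49,9) nearest=5 d=33 new=(21,9) → blocked by [17,23]×[3,6], reject
27. q=(13,7) nearest=5 d=3 new=(13,7) → blocked by [8,20]×[6,8], reject
28. q=(13,2) nearest=3 d=2 new=(13,2) → add node 9 parent=3 cost=12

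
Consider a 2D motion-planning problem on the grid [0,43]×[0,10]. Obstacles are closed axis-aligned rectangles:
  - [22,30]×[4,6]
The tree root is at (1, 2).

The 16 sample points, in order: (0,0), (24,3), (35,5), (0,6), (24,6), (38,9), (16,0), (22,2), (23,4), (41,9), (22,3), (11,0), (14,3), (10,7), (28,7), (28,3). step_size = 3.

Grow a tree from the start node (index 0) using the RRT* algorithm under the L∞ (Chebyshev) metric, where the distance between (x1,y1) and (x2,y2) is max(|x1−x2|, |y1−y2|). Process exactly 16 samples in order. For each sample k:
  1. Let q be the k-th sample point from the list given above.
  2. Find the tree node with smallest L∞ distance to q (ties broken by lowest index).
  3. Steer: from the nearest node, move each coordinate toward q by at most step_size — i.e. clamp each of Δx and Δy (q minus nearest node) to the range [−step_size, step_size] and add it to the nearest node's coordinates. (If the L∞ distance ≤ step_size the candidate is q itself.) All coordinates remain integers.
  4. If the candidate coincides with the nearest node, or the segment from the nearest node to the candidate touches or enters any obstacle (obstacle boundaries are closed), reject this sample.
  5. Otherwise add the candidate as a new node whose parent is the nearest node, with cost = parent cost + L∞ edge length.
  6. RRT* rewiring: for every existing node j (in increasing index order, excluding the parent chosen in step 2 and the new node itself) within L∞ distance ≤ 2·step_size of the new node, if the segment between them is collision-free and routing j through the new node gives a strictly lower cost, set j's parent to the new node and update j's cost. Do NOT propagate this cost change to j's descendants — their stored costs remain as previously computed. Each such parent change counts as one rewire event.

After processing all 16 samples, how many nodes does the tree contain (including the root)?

1. q=(0,0) nearest=0 d=2 new=(0,0) → add node 1 parent=0 cost=2
2. q=(24,3) nearest=0 d=23 new=(4,3) → add node 2 parent=0 cost=3
3. q=(35,5) nearest=2 d=31 new=(7,5) → add node 3 parent=2 cost=6
4. q=(0,6) nearest=0 d=4 new=(0,5) → add node 4 parent=0 cost=3
5. q=(24,6) nearest=3 d=17 new=(10,6) → add node 5 parent=3 cost=9
6. q=(38,9) nearest=5 d=28 new=(13,9) → add node 6 parent=5 cost=12
7. q=(16,0) nearest=5 d=6 new=(13,3) → add node 7 parent=5 cost=12
8. q=(22,2) nearest=6 d=9 new=(16,6) → add node 8 parent=6 cost=15
9. q=(23,4) nearest=8 d=7 new=(19,4) → add node 9 parent=8 cost=18
10. q=(41,9) nearest=9 d=22 new=(22,7) → add node 10 parent=9 cost=21
11. q=(22,3) nearest=9 d=3 new=(22,3) → add node 11 parent=9 cost=21
12. q=(11,0) nearest=7 d=3 new=(11,0) → add node 12 parent=7 cost=15
13. q=(14,3) nearest=7 d=1 new=(14,3) → add node 13 parent=7 cost=13
14. q=(10,7) nearest=5 d=1 new=(10,7) → add node 14 parent=5 cost=10
15. q=(28,7) nearest=10 d=6 new=(25,7) → add node 15 parent=10 cost=24
16. q=(28,3) nearest=15 d=4 new=(28,4) → blocked by [22,30]×[4,6], reject

Node count: 16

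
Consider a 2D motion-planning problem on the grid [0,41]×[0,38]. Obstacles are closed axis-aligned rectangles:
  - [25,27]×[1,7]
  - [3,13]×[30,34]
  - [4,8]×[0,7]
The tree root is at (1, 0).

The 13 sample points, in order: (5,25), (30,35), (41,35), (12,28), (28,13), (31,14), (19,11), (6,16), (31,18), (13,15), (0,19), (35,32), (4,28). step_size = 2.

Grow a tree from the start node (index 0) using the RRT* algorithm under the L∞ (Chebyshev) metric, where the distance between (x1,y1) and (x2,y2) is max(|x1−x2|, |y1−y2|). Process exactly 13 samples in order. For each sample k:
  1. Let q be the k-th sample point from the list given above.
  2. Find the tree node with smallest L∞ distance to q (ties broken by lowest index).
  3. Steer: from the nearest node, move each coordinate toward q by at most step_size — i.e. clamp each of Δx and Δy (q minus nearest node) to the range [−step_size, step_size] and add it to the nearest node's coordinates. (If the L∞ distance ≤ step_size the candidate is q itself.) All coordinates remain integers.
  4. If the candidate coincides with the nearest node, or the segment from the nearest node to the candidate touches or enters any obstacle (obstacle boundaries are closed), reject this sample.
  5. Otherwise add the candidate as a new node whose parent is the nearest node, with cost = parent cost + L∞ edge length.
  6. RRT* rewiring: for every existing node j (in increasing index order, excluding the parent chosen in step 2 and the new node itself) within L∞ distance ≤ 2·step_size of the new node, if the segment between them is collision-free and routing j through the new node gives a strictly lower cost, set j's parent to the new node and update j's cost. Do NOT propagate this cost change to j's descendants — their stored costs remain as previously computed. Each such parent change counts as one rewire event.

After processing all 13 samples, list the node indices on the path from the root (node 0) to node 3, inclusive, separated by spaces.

Path: 0 1 2 3

1. q=(5,25) nearest=0 d=25 new=(3,2) → add node 1 parent=0 cost=2
2. q=(30,35) nearest=1 d=33 new=(5,4) → blocked by [4,8]×[0,7], reject
3. q=(41,35) nearest=1 d=38 new=(5,4) → blocked by [4,8]×[0,7], reject
4. q=(12,28) nearest=1 d=26 new=(5,4) → blocked by [4,8]×[0,7], reject
5. q=(28,13) nearest=1 d=25 new=(5,4) → blocked by [4,8]×[0,7], reject
6. q=(31,14) nearest=1 d=28 new=(5,4) → blocked by [4,8]×[0,7], reject
7. q=(19,11) nearest=1 d=16 new=(5,4) → blocked by [4,8]×[0,7], reject
8. q=(6,16) nearest=1 d=14 new=(5,4) → blocked by [4,8]×[0,7], reject
9. q=(31,18) nearest=1 d=28 new=(5,4) → blocked by [4,8]×[0,7], reject
10. q=(13,15) nearest=1 d=13 new=(5,4) → blocked by [4,8]×[0,7], reject
11. q=(0,19) nearest=1 d=17 new=(1,4) → add node 2 parent=1 cost=4
12. q=(35,32) nearest=1 d=32 new=(5,4) → blocked by [4,8]×[0,7], reject
13. q=(4,28) nearest=2 d=24 new=(3,6) → add node 3 parent=2 cost=6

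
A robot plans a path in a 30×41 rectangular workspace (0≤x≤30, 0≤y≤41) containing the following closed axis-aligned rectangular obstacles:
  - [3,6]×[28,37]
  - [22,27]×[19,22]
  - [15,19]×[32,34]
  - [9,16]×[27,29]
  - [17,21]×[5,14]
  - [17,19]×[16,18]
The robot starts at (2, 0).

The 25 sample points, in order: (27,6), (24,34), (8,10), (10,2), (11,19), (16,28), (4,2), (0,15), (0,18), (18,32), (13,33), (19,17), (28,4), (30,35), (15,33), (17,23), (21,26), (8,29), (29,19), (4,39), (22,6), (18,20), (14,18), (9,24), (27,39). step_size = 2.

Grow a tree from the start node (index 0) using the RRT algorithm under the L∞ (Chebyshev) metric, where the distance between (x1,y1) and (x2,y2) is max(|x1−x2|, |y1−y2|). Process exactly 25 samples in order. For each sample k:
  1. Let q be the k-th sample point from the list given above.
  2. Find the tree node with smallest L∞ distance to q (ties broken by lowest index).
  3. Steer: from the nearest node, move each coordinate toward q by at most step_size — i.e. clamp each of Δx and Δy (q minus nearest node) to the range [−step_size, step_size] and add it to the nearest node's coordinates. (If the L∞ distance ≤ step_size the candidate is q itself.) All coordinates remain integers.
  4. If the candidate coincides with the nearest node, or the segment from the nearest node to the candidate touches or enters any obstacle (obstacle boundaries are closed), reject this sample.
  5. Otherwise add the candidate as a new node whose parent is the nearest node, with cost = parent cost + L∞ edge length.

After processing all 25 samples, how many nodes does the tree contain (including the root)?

Node count: 24

1. q=(27,6) nearest=0 d=25 new=(4,2) → add node 1 parent=0 cost=2
2. q=(24,34) nearest=1 d=32 new=(6,4) → add node 2 parent=1 cost=4
3. q=(8,10) nearest=2 d=6 new=(8,6) → add node 3 parent=2 cost=6
4. q=(10,2) nearest=2 d=4 new=(8,2) → add node 4 parent=2 cost=6
5. q=(11,19) nearest=3 d=13 new=(10,8) → add node 5 parent=3 cost=8
6. q=(16,28) nearest=5 d=20 new=(12,10) → add node 6 parent=5 cost=10
7. q=(4,2) nearest=1 d=0 → coincident, reject
8. q=(0,15) nearest=3 d=9 new=(6,8) → add node 7 parent=3 cost=8
9. q=(0,18) nearest=5 d=10 new=(8,10) → add node 8 parent=5 cost=10
10. q=(18,32) nearest=6 d=22 new=(14,12) → add node 9 parent=6 cost=12
11. q=(13,33) nearest=9 d=21 new=(13,14) → add node 10 parent=9 cost=14
12. q=(19,17) nearest=9 d=5 new=(16,14) → add node 11 parent=9 cost=14
13. q=(28,4) nearest=11 d=12 new=(18,12) → blocked by [17,21]×[5,14], reject
14. q=(30,35) nearest=10 d=21 new=(15,16) → add node 12 parent=10 cost=16
15. q=(15,33) nearest=12 d=17 new=(15,18) → add node 13 parent=12 cost=18
16. q=(17,23) nearest=13 d=5 new=(17,20) → add node 14 parent=13 cost=20
17. q=(21,26) nearest=14 d=6 new=(19,22) → add node 15 parent=14 cost=22
18. q=(8,29) nearest=14 d=9 new=(15,22) → add node 16 parent=14 cost=22
19. q=(29,19) nearest=15 d=10 new=(21,20) → add node 17 parent=15 cost=24
20. q=(4,39) nearest=15 d=17 new=(17,24) → add node 18 parent=15 cost=24
21. q=(22,6) nearest=9 d=8 new=(16,10) → add node 19 parent=9 cost=14
22. q=(18,20) nearest=14 d=1 new=(18,20) → add node 20 parent=14 cost=21
23. q=(14,18) nearest=13 d=1 new=(14,18) → add node 21 parent=13 cost=19
24. q=(9,24) nearest=13 d=6 new=(13,20) → add node 22 parent=13 cost=20
25. q=(27,39) nearest=18 d=15 new=(19,26) → add node 23 parent=18 cost=26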